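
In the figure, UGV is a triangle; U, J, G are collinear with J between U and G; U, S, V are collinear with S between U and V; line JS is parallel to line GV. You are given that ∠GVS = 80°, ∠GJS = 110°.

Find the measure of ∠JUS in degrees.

1. ∠GVU = 80°  [S on ray VU]
2. ∠SJU = 70°  [linear pair at J on UG]
3. ∠JSU = 80°  [JS∥GV, corresponding at S]
4. ∠JUS = 30°  [△UJS]

∠JUS = 30°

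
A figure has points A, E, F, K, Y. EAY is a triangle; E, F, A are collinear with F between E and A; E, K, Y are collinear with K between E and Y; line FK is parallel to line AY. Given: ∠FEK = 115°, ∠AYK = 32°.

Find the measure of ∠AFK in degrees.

1. ∠AEY = 115°  [F on EA, K on EY]
2. ∠AYE = 32°  [K on ray YE]
3. ∠EAY = 33°  [△EAY]
4. ∠EFK = 33°  [FK∥AY, corresponding at F]
5. ∠AFK = 147°  [linear pair at F on EA]

∠AFK = 147°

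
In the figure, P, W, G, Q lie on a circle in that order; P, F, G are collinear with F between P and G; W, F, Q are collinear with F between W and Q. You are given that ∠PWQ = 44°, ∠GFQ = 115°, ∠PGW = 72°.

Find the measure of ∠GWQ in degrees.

∠GWQ = 43°

1. ∠PFW = 115°  [vertical angles at F]
2. ∠GFW = 65°  [linear pair at F on PG]
3. ∠GWQ = 43°  [△WFG]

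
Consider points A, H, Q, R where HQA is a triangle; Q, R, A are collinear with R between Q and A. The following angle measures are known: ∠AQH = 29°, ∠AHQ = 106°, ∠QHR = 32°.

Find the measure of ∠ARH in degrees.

∠ARH = 61°

1. ∠HQR = 29°  [R on ray QA]
2. ∠HRQ = 119°  [△HQR]
3. ∠ARH = 61°  [linear pair at R on QA]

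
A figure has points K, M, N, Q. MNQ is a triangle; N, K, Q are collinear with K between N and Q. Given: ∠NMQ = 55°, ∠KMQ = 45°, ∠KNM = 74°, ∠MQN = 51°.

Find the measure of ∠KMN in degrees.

∠KMN = 10°

1. ∠KQM = 51°  [K on ray QN]
2. ∠MKQ = 84°  [△MKQ]
3. ∠MKN = 96°  [linear pair at K on NQ]
4. ∠KMN = 10°  [△MNK]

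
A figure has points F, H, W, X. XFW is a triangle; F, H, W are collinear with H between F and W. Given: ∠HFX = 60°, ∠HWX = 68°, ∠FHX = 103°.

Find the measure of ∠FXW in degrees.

∠FXW = 52°

1. ∠WFX = 60°  [H on ray FW]
2. ∠FWX = 68°  [H on ray WF]
3. ∠FXW = 52°  [△XFW]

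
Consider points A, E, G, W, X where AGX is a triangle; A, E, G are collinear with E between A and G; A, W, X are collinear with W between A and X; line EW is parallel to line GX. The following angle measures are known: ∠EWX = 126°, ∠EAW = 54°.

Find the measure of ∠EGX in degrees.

1. ∠AWE = 54°  [linear pair at W on AX]
2. ∠AEW = 72°  [△AEW]
3. ∠GEW = 108°  [linear pair at E on AG]
4. ∠EGX = 72°  [EW∥GX, co-interior at G–E]

∠EGX = 72°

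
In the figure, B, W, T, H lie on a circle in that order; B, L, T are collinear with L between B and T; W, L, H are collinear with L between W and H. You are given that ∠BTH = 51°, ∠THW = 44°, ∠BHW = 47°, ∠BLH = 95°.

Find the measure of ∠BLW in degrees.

∠BLW = 85°

1. ∠BWH = 51°  [same arc BH]
2. ∠TBW = 44°  [same arc WT]
3. ∠BLW = 85°  [△BLW]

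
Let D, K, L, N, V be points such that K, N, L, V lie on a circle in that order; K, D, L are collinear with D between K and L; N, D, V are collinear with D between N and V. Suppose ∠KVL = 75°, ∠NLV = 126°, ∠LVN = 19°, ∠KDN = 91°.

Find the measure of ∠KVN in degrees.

1. ∠NKV = 54°  [cyclic KNLV, opposite ∠K+∠L]
2. ∠LKN = 19°  [same arc NL]
3. ∠KNV = 70°  [△KDN]
4. ∠KVN = 56°  [△KNV]

∠KVN = 56°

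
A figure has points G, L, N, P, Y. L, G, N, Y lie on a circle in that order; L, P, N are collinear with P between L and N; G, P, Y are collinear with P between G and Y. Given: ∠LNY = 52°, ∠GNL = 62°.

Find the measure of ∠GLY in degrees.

∠GLY = 66°

1. ∠LGY = 52°  [same arc LY]
2. ∠GYL = 62°  [same arc LG]
3. ∠GLY = 66°  [△LGY]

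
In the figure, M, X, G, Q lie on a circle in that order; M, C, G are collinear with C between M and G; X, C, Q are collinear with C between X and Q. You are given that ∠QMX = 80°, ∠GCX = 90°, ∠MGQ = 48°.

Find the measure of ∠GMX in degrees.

1. ∠MCX = 90°  [linear pair at C on MG]
2. ∠MXQ = 48°  [same arc MQ]
3. ∠GMX = 42°  [△MCX]

∠GMX = 42°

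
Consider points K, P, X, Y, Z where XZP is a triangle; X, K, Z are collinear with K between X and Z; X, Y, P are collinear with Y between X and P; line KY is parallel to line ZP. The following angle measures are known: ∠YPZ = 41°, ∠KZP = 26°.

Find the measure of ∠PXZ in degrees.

1. ∠XPZ = 41°  [Y on ray PX]
2. ∠PZX = 26°  [K on ray ZX]
3. ∠PXZ = 113°  [△XZP]

∠PXZ = 113°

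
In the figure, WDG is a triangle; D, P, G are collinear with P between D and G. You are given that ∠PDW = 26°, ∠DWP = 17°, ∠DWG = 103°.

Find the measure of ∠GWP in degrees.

∠GWP = 86°

1. ∠DPW = 137°  [△WDP]
2. ∠GDW = 26°  [P on ray DG]
3. ∠DGW = 51°  [△WDG]
4. ∠GPW = 43°  [linear pair at P on DG]
5. ∠PGW = 51°  [P on ray GD]
6. ∠GWP = 86°  [△WPG]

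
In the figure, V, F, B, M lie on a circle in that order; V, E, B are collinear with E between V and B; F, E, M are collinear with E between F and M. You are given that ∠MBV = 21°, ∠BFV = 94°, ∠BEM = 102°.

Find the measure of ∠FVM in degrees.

∠FVM = 130°

1. ∠MFV = 21°  [same arc VM]
2. ∠BMV = 86°  [cyclic VFBM, opposite ∠F+∠M]
3. ∠MEV = 78°  [linear pair at E on VB]
4. ∠BVM = 73°  [△VBM]
5. ∠FMV = 29°  [△VEM]
6. ∠FVM = 130°  [△VFM]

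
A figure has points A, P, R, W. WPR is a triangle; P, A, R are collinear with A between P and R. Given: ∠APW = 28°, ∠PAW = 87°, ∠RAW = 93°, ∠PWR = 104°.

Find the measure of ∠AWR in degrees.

∠AWR = 39°

1. ∠RPW = 28°  [A on ray PR]
2. ∠PRW = 48°  [△WPR]
3. ∠ARW = 48°  [A on ray RP]
4. ∠AWR = 39°  [△WAR]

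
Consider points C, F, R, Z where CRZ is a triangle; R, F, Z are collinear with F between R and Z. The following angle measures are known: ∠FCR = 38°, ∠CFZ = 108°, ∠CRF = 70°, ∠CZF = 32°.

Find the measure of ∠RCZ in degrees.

∠RCZ = 78°

1. ∠CRZ = 70°  [F on ray RZ]
2. ∠CZR = 32°  [F on ray ZR]
3. ∠RCZ = 78°  [△CRZ]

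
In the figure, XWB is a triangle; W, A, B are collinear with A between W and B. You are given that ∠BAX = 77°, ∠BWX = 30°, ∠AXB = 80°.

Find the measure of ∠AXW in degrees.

∠AXW = 47°

1. ∠WAX = 103°  [linear pair at A on WB]
2. ∠AWX = 30°  [A on ray WB]
3. ∠AXW = 47°  [△XWA]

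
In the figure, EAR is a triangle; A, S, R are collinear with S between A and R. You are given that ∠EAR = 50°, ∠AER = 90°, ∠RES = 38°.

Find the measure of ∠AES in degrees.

∠AES = 52°

1. ∠ARE = 40°  [△EAR]
2. ∠EAS = 50°  [S on ray AR]
3. ∠ERS = 40°  [S on ray RA]
4. ∠ESR = 102°  [△ESR]
5. ∠ASE = 78°  [linear pair at S on AR]
6. ∠AES = 52°  [△EAS]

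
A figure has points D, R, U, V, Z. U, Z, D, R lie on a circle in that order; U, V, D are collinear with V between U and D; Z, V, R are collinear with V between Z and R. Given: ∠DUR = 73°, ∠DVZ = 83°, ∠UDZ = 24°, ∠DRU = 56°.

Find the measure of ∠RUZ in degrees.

∠RUZ = 105°

1. ∠RDU = 51°  [△UDR]
2. ∠URZ = 24°  [same arc UZ]
3. ∠RZU = 51°  [same arc UR]
4. ∠RUZ = 105°  [△UZR]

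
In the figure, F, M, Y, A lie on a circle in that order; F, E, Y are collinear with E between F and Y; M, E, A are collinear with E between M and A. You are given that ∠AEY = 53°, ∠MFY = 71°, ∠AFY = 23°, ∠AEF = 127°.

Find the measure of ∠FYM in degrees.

∠FYM = 30°

1. ∠AMY = 23°  [same arc YA]
2. ∠MEY = 127°  [vertical angles at E]
3. ∠FYM = 30°  [△MEY]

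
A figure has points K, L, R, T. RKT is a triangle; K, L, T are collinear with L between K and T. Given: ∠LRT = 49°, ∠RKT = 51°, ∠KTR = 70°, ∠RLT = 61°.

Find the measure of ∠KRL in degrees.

1. ∠LKR = 51°  [L on ray KT]
2. ∠KLR = 119°  [linear pair at L on KT]
3. ∠KRL = 10°  [△RKL]

∠KRL = 10°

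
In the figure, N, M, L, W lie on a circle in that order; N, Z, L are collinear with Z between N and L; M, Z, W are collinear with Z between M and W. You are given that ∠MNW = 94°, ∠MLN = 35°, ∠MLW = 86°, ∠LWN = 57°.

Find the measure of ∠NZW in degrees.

∠NZW = 73°

1. ∠MWN = 35°  [same arc NM]
2. ∠NMW = 51°  [△NMW]
3. ∠NLW = 51°  [same arc NW]
4. ∠LNW = 72°  [△NLW]
5. ∠NZW = 73°  [△NZW]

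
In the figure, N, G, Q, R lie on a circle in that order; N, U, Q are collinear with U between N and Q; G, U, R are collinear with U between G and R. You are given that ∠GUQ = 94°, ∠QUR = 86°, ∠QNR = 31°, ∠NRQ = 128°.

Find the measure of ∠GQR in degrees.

∠GQR = 76°

1. ∠QGR = 31°  [same arc QR]
2. ∠NQR = 21°  [△NQR]
3. ∠GRQ = 73°  [△QUR]
4. ∠GQR = 76°  [△GQR]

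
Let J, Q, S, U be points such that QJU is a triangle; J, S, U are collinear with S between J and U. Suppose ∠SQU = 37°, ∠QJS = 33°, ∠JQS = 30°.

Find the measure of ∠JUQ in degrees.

1. ∠JSQ = 117°  [△QJS]
2. ∠QSU = 63°  [linear pair at S on JU]
3. ∠QUS = 80°  [△QSU]
4. ∠JUQ = 80°  [S on ray UJ]

∠JUQ = 80°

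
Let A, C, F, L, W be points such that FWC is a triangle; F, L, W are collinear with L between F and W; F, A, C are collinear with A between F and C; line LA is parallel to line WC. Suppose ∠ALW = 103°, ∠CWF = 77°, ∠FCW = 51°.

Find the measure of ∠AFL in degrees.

∠AFL = 52°

1. ∠ALF = 77°  [linear pair at L on FW]
2. ∠FAL = 51°  [LA∥WC, corresponding at A]
3. ∠AFL = 52°  [△FLA]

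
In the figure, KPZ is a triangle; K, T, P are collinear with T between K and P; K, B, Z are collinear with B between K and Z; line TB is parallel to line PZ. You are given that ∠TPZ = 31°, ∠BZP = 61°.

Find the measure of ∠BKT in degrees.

∠BKT = 88°

1. ∠KPZ = 31°  [T on ray PK]
2. ∠KZP = 61°  [B on ray ZK]
3. ∠PKZ = 88°  [△KPZ]
4. ∠BKT = 88°  [T on KP, B on KZ]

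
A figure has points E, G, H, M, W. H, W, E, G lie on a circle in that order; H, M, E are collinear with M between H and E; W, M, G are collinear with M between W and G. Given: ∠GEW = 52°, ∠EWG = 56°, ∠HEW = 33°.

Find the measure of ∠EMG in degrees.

1. ∠EHG = 56°  [same arc EG]
2. ∠HGW = 33°  [same arc HW]
3. ∠GMH = 91°  [△HMG]
4. ∠EMG = 89°  [linear pair at M on HE]

∠EMG = 89°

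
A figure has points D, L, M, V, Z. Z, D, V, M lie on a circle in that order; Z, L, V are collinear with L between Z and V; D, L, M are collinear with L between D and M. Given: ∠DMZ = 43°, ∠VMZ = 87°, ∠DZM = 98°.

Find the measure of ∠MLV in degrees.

1. ∠DVZ = 43°  [same arc ZD]
2. ∠MDZ = 39°  [△ZDM]
3. ∠VDZ = 93°  [cyclic ZDVM, opposite ∠D+∠M]
4. ∠DZV = 44°  [△ZDV]
5. ∠MVZ = 39°  [same arc ZM]
6. ∠DMV = 44°  [same arc DV]
7. ∠MLV = 97°  [△VLM]

∠MLV = 97°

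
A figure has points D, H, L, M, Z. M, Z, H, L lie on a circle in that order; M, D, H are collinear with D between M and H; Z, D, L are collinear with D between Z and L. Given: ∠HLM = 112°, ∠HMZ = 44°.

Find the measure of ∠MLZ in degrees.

∠MLZ = 68°

1. ∠HZM = 68°  [cyclic MZHL, opposite ∠Z+∠L]
2. ∠MHZ = 68°  [△MZH]
3. ∠MLZ = 68°  [same arc MZ]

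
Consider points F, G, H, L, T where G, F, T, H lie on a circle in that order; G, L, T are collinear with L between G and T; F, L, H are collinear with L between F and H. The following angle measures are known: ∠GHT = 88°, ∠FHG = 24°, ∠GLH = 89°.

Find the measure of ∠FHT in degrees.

1. ∠HGT = 67°  [△GLH]
2. ∠HLT = 91°  [linear pair at L on GT]
3. ∠GTH = 25°  [△GTH]
4. ∠FHT = 64°  [△TLH]

∠FHT = 64°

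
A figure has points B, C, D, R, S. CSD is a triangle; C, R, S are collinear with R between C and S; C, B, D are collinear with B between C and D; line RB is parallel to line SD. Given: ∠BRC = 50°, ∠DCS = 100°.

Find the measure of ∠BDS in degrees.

1. ∠CSD = 50°  [RB∥SD, corresponding at R]
2. ∠CDS = 30°  [△CSD]
3. ∠BDS = 30°  [B on ray DC]

∠BDS = 30°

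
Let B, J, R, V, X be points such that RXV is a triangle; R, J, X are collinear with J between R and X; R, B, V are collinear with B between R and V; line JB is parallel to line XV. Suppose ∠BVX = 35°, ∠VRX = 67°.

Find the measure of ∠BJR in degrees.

1. ∠RVX = 35°  [B on ray VR]
2. ∠RXV = 78°  [△RXV]
3. ∠BJR = 78°  [JB∥XV, corresponding at J]

∠BJR = 78°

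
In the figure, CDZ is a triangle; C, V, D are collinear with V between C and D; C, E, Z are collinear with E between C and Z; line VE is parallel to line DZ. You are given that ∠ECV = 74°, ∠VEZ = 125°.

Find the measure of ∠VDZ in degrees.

∠VDZ = 51°

1. ∠CEV = 55°  [linear pair at E on CZ]
2. ∠CVE = 51°  [△CVE]
3. ∠DVE = 129°  [linear pair at V on CD]
4. ∠VDZ = 51°  [VE∥DZ, co-interior at D–V]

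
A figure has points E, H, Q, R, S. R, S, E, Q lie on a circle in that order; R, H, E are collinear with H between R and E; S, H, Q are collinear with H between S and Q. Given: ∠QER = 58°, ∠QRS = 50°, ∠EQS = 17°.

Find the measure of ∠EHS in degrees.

∠EHS = 75°

1. ∠QSR = 58°  [same arc RQ]
2. ∠QES = 130°  [cyclic RSEQ, opposite ∠R+∠E]
3. ∠RQS = 72°  [△RSQ]
4. ∠ESQ = 33°  [△SEQ]
5. ∠RES = 72°  [same arc RS]
6. ∠EHS = 75°  [△SHE]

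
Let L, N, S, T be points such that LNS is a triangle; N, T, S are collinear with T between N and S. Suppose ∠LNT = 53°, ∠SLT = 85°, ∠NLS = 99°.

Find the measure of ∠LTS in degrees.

∠LTS = 67°

1. ∠LNS = 53°  [T on ray NS]
2. ∠LSN = 28°  [△LNS]
3. ∠LST = 28°  [T on ray SN]
4. ∠LTS = 67°  [△LTS]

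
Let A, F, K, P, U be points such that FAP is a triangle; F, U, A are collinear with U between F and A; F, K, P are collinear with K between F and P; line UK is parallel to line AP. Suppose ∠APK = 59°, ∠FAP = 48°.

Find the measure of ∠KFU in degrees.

1. ∠APF = 59°  [K on ray PF]
2. ∠AFP = 73°  [△FAP]
3. ∠KFU = 73°  [U on FA, K on FP]

∠KFU = 73°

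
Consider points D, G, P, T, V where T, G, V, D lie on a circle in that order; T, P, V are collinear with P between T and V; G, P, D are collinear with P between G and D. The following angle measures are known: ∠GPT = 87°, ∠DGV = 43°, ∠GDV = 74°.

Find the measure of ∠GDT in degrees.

∠GDT = 44°

1. ∠DPV = 87°  [vertical angles at P]
2. ∠DTV = 43°  [same arc VD]
3. ∠DPT = 93°  [linear pair at P on TV]
4. ∠GDT = 44°  [△TPD]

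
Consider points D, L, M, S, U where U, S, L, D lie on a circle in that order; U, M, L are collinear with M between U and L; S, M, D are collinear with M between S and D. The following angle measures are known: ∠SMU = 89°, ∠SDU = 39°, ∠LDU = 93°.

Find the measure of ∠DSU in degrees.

∠DSU = 37°

1. ∠SLU = 39°  [same arc US]
2. ∠LSU = 87°  [cyclic USLD, opposite ∠S+∠D]
3. ∠LUS = 54°  [△USL]
4. ∠DSU = 37°  [△UMS]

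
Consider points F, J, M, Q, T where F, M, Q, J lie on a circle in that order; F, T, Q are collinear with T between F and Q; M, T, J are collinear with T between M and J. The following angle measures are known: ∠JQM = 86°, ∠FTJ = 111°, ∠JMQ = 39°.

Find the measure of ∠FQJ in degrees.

∠FQJ = 56°

1. ∠MJQ = 55°  [△MQJ]
2. ∠JTQ = 69°  [linear pair at T on FQ]
3. ∠FQJ = 56°  [△QTJ]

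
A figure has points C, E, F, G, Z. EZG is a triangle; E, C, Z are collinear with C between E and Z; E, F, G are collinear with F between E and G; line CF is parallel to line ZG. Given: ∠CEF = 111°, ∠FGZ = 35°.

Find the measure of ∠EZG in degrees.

∠EZG = 34°

1. ∠GEZ = 111°  [C on EZ, F on EG]
2. ∠EGZ = 35°  [F on ray GE]
3. ∠EZG = 34°  [△EZG]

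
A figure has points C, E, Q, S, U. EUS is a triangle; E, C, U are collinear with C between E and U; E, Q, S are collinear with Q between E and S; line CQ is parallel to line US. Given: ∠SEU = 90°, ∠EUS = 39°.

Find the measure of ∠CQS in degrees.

1. ∠ESU = 51°  [△EUS]
2. ∠CQE = 51°  [CQ∥US, corresponding at Q]
3. ∠CQS = 129°  [linear pair at Q on ES]

∠CQS = 129°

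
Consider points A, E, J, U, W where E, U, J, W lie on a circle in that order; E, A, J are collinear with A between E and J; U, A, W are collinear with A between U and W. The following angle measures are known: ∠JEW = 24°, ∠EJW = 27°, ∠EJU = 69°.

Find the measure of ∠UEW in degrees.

1. ∠EUW = 27°  [same arc EW]
2. ∠EWU = 69°  [same arc EU]
3. ∠UEW = 84°  [△EUW]

∠UEW = 84°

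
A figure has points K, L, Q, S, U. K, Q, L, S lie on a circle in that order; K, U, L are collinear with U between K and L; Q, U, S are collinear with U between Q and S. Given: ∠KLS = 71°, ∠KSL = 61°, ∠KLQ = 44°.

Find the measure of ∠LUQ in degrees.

1. ∠KQS = 71°  [same arc KS]
2. ∠KQL = 119°  [cyclic KQLS, opposite ∠Q+∠S]
3. ∠LKQ = 17°  [△KQL]
4. ∠KUQ = 92°  [△KUQ]
5. ∠LUQ = 88°  [linear pair at U on KL]

∠LUQ = 88°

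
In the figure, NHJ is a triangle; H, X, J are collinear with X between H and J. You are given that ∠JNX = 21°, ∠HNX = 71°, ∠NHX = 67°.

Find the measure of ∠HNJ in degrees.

∠HNJ = 92°

1. ∠HXN = 42°  [△NHX]
2. ∠JHN = 67°  [X on ray HJ]
3. ∠JXN = 138°  [linear pair at X on HJ]
4. ∠NJX = 21°  [△NXJ]
5. ∠HJN = 21°  [X on ray JH]
6. ∠HNJ = 92°  [△NHJ]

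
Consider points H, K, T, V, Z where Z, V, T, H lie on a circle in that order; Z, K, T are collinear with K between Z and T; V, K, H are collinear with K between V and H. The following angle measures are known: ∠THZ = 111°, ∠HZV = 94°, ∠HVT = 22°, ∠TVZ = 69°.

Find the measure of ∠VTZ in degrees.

1. ∠HTV = 86°  [cyclic ZVTH, opposite ∠Z+∠T]
2. ∠THV = 72°  [△VTH]
3. ∠TZV = 72°  [same arc VT]
4. ∠VTZ = 39°  [△ZVT]

∠VTZ = 39°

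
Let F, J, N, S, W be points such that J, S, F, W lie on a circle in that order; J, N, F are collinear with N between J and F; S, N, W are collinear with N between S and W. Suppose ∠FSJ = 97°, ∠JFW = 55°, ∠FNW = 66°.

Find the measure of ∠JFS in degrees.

∠JFS = 24°

1. ∠JSW = 55°  [same arc JW]
2. ∠JNS = 66°  [vertical angles at N]
3. ∠FJS = 59°  [△JNS]
4. ∠JFS = 24°  [△JSF]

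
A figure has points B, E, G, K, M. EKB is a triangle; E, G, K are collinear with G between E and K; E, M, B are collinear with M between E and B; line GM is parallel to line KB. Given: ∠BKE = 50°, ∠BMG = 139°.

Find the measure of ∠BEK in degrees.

∠BEK = 89°

1. ∠EGM = 50°  [GM∥KB, corresponding at G]
2. ∠EMG = 41°  [linear pair at M on EB]
3. ∠GEM = 89°  [△EGM]
4. ∠BEK = 89°  [G on EK, M on EB]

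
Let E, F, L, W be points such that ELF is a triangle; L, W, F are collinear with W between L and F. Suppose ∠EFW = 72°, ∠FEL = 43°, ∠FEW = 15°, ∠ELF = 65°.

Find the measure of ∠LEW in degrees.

∠LEW = 28°

1. ∠EWF = 93°  [△EWF]
2. ∠ELW = 65°  [W on ray LF]
3. ∠EWL = 87°  [linear pair at W on LF]
4. ∠LEW = 28°  [△ELW]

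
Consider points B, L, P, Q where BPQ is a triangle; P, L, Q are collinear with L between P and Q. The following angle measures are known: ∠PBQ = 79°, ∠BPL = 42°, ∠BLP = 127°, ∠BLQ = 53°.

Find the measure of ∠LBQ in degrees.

∠LBQ = 68°

1. ∠BPQ = 42°  [L on ray PQ]
2. ∠BQP = 59°  [△BPQ]
3. ∠BQL = 59°  [L on ray QP]
4. ∠LBQ = 68°  [△BLQ]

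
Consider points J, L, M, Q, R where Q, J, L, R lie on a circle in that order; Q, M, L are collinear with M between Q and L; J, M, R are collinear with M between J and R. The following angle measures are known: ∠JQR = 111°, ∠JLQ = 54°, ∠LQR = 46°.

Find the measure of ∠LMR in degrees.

1. ∠JRQ = 54°  [same arc QJ]
2. ∠QMR = 80°  [△QMR]
3. ∠LMR = 100°  [linear pair at M on QL]

∠LMR = 100°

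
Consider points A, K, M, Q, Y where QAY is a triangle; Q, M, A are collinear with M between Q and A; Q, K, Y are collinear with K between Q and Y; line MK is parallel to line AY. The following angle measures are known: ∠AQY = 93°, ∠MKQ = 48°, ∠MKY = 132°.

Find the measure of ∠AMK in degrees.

∠AMK = 141°

1. ∠KQM = 93°  [M on QA, K on QY]
2. ∠KMQ = 39°  [△QMK]
3. ∠AMK = 141°  [linear pair at M on QA]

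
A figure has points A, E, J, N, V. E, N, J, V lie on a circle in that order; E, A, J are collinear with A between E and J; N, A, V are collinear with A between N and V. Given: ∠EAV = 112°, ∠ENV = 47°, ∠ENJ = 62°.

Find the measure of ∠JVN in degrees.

∠JVN = 65°

1. ∠JAV = 68°  [linear pair at A on EJ]
2. ∠EJV = 47°  [same arc EV]
3. ∠JVN = 65°  [△JAV]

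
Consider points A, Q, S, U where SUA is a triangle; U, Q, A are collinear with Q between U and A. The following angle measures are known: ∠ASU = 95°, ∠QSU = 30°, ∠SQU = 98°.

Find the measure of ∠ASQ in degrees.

∠ASQ = 65°

1. ∠QUS = 52°  [△SUQ]
2. ∠AQS = 82°  [linear pair at Q on UA]
3. ∠AUS = 52°  [Q on ray UA]
4. ∠SAU = 33°  [△SUA]
5. ∠QAS = 33°  [Q on ray AU]
6. ∠ASQ = 65°  [△SQA]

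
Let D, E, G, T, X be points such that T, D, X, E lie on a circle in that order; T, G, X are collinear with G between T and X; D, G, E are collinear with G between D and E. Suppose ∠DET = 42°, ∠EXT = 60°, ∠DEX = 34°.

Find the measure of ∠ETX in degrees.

1. ∠EGX = 86°  [△XGE]
2. ∠EGT = 94°  [linear pair at G on TX]
3. ∠ETX = 44°  [△TGE]

∠ETX = 44°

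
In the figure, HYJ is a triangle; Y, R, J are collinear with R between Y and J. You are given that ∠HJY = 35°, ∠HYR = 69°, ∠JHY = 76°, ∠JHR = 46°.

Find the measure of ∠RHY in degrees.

1. ∠HJR = 35°  [R on ray JY]
2. ∠HRJ = 99°  [△HRJ]
3. ∠HRY = 81°  [linear pair at R on YJ]
4. ∠RHY = 30°  [△HYR]

∠RHY = 30°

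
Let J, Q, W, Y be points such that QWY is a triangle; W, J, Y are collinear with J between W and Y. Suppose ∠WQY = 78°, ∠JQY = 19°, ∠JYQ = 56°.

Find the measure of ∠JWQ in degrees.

1. ∠QYW = 56°  [J on ray YW]
2. ∠QWY = 46°  [△QWY]
3. ∠JWQ = 46°  [J on ray WY]

∠JWQ = 46°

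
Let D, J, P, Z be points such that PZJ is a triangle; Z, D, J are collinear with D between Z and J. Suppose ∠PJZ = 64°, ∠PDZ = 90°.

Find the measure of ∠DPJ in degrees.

1. ∠DJP = 64°  [D on ray JZ]
2. ∠JDP = 90°  [linear pair at D on ZJ]
3. ∠DPJ = 26°  [△PDJ]

∠DPJ = 26°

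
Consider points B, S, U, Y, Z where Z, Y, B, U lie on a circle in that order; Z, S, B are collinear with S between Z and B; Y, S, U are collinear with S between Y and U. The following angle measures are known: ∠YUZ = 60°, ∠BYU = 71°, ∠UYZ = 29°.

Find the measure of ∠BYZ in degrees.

1. ∠BZU = 71°  [same arc BU]
2. ∠UBZ = 29°  [same arc ZU]
3. ∠BUZ = 80°  [△ZBU]
4. ∠BYZ = 100°  [cyclic ZYBU, opposite ∠Y+∠U]

∠BYZ = 100°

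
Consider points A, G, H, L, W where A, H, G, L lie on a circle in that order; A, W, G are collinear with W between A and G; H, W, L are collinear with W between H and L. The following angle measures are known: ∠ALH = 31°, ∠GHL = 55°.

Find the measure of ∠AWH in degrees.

1. ∠AGH = 31°  [same arc AH]
2. ∠GWH = 94°  [△HWG]
3. ∠AWH = 86°  [linear pair at W on AG]

∠AWH = 86°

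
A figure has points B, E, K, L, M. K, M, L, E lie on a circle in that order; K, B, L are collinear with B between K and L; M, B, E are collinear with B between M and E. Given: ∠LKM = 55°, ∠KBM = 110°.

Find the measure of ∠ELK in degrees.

1. ∠LEM = 55°  [same arc ML]
2. ∠EBL = 110°  [vertical angles at B]
3. ∠ELK = 15°  [△LBE]

∠ELK = 15°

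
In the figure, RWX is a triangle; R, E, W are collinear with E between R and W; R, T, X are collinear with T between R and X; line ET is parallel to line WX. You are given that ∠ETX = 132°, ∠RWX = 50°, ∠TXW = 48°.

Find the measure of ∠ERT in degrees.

1. ∠ETR = 48°  [linear pair at T on RX]
2. ∠RET = 50°  [ET∥WX, corresponding at E]
3. ∠ERT = 82°  [△RET]

∠ERT = 82°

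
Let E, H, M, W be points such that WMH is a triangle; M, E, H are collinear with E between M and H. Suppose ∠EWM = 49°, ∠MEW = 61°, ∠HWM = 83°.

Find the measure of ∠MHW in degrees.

∠MHW = 27°

1. ∠EMW = 70°  [△WME]
2. ∠HMW = 70°  [E on ray MH]
3. ∠MHW = 27°  [△WMH]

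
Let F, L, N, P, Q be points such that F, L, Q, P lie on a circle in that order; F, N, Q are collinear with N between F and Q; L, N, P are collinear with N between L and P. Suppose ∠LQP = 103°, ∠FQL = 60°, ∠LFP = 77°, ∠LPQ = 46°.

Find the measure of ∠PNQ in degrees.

∠PNQ = 91°

1. ∠PLQ = 31°  [△LQP]
2. ∠FPL = 60°  [same arc FL]
3. ∠PFQ = 31°  [same arc QP]
4. ∠FNP = 89°  [△FNP]
5. ∠PNQ = 91°  [linear pair at N on FQ]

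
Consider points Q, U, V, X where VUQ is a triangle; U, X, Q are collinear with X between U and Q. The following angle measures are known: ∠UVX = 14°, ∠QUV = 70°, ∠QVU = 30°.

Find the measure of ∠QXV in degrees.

∠QXV = 84°

1. ∠VUX = 70°  [X on ray UQ]
2. ∠UXV = 96°  [△VUX]
3. ∠QXV = 84°  [linear pair at X on UQ]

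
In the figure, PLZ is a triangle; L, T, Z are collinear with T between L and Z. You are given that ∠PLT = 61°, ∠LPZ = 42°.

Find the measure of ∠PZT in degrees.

∠PZT = 77°

1. ∠PLZ = 61°  [T on ray LZ]
2. ∠LZP = 77°  [△PLZ]
3. ∠PZT = 77°  [T on ray ZL]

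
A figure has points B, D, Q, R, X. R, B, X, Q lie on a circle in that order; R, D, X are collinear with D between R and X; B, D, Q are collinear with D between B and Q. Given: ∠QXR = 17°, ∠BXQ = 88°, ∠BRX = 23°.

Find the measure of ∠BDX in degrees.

∠BDX = 40°

1. ∠QBR = 17°  [same arc RQ]
2. ∠BDR = 140°  [△RDB]
3. ∠BDX = 40°  [linear pair at D on RX]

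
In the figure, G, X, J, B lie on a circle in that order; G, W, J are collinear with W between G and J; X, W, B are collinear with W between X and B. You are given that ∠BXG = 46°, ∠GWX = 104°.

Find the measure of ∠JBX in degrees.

∠JBX = 30°

1. ∠BJG = 46°  [same arc GB]
2. ∠BWJ = 104°  [vertical angles at W]
3. ∠JBX = 30°  [△JWB]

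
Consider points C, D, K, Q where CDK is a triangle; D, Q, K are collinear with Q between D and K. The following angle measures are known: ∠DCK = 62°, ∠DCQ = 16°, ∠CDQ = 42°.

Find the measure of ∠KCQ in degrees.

1. ∠CQD = 122°  [△CDQ]
2. ∠CDK = 42°  [Q on ray DK]
3. ∠CQK = 58°  [linear pair at Q on DK]
4. ∠CKD = 76°  [△CDK]
5. ∠CKQ = 76°  [Q on ray KD]
6. ∠KCQ = 46°  [△CQK]

∠KCQ = 46°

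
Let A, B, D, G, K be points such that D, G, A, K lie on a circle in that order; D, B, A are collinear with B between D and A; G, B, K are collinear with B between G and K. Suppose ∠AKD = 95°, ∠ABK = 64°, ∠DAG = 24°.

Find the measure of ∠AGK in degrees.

1. ∠DBG = 64°  [vertical angles at B]
2. ∠ABG = 116°  [linear pair at B on DA]
3. ∠AGK = 40°  [△GBA]

∠AGK = 40°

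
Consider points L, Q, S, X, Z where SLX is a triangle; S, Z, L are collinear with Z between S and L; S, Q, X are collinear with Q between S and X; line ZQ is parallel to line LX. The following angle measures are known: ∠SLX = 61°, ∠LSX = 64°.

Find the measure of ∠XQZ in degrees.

1. ∠LXS = 55°  [△SLX]
2. ∠SQZ = 55°  [ZQ∥LX, corresponding at Q]
3. ∠XQZ = 125°  [linear pair at Q on SX]

∠XQZ = 125°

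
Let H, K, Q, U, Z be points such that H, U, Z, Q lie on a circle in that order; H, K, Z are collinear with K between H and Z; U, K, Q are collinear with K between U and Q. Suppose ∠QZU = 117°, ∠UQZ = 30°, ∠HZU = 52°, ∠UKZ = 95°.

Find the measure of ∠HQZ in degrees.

1. ∠UHZ = 30°  [same arc UZ]
2. ∠HUZ = 98°  [△HUZ]
3. ∠HQZ = 82°  [cyclic HUZQ, opposite ∠U+∠Q]

∠HQZ = 82°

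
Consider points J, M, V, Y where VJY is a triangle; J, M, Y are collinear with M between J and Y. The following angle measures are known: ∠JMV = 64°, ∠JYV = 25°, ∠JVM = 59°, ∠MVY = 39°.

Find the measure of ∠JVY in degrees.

∠JVY = 98°

1. ∠MJV = 57°  [△VJM]
2. ∠VJY = 57°  [M on ray JY]
3. ∠JVY = 98°  [△VJY]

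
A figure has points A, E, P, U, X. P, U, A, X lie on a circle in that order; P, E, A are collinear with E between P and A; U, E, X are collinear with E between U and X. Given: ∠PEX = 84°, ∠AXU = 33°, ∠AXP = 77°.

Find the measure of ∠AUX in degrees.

∠AUX = 52°

1. ∠AEX = 96°  [linear pair at E on PA]
2. ∠PAX = 51°  [△AEX]
3. ∠APX = 52°  [△PAX]
4. ∠AUX = 52°  [same arc AX]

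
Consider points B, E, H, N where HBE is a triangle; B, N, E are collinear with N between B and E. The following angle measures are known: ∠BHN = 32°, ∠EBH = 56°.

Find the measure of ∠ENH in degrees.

∠ENH = 88°

1. ∠HBN = 56°  [N on ray BE]
2. ∠BNH = 92°  [△HBN]
3. ∠ENH = 88°  [linear pair at N on BE]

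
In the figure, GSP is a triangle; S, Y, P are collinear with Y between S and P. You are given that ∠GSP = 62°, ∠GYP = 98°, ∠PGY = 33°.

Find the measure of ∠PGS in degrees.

∠PGS = 69°

1. ∠GPY = 49°  [△GYP]
2. ∠GPS = 49°  [Y on ray PS]
3. ∠PGS = 69°  [△GSP]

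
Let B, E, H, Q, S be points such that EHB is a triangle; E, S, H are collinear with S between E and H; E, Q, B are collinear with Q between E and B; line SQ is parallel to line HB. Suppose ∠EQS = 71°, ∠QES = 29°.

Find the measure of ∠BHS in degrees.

1. ∠ESQ = 80°  [△ESQ]
2. ∠HSQ = 100°  [linear pair at S on EH]
3. ∠BHS = 80°  [SQ∥HB, co-interior at H–S]

∠BHS = 80°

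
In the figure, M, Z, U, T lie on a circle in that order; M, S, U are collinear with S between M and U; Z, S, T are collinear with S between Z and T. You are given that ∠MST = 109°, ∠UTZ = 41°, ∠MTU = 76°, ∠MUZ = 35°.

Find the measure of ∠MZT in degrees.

∠MZT = 68°

1. ∠USZ = 109°  [vertical angles at S]
2. ∠UMZ = 41°  [same arc ZU]
3. ∠MSZ = 71°  [linear pair at S on MU]
4. ∠MZT = 68°  [△MSZ]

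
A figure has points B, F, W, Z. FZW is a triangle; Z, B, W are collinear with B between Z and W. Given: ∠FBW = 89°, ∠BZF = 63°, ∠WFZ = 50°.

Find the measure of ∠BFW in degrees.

∠BFW = 24°

1. ∠FZW = 63°  [B on ray ZW]
2. ∠FWZ = 67°  [△FZW]
3. ∠BWF = 67°  [B on ray WZ]
4. ∠BFW = 24°  [△FBW]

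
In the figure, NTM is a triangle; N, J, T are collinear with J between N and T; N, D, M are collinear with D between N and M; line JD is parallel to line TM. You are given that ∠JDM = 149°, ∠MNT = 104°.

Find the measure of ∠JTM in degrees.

1. ∠JDN = 31°  [linear pair at D on NM]
2. ∠DNJ = 104°  [J on NT, D on NM]
3. ∠DJN = 45°  [△NJD]
4. ∠DJT = 135°  [linear pair at J on NT]
5. ∠JTM = 45°  [JD∥TM, co-interior at T–J]

∠JTM = 45°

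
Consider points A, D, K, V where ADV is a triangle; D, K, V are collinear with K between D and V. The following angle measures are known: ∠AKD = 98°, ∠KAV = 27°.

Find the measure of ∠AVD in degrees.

1. ∠AKV = 82°  [linear pair at K on DV]
2. ∠AVK = 71°  [△AKV]
3. ∠AVD = 71°  [K on ray VD]

∠AVD = 71°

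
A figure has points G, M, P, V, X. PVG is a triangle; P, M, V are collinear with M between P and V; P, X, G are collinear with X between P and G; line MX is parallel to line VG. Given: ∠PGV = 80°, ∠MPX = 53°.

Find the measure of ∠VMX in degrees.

1. ∠MXP = 80°  [MX∥VG, corresponding at X]
2. ∠PMX = 47°  [△PMX]
3. ∠VMX = 133°  [linear pair at M on PV]

∠VMX = 133°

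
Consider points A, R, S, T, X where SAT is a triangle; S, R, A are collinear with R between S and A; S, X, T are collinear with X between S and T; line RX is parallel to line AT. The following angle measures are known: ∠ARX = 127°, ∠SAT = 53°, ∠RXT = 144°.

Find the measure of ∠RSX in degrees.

1. ∠SRX = 53°  [linear pair at R on SA]
2. ∠RXS = 36°  [linear pair at X on ST]
3. ∠RSX = 91°  [△SRX]

∠RSX = 91°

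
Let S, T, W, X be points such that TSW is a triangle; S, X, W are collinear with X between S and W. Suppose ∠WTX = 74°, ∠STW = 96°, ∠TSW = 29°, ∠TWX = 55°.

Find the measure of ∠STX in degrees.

1. ∠TXW = 51°  [△TXW]
2. ∠TSX = 29°  [X on ray SW]
3. ∠SXT = 129°  [linear pair at X on SW]
4. ∠STX = 22°  [△TSX]

∠STX = 22°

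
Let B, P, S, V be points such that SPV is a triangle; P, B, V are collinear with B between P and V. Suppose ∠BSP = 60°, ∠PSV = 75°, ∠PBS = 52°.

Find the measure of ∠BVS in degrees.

∠BVS = 37°

1. ∠BPS = 68°  [△SPB]
2. ∠SPV = 68°  [B on ray PV]
3. ∠PVS = 37°  [△SPV]
4. ∠BVS = 37°  [B on ray VP]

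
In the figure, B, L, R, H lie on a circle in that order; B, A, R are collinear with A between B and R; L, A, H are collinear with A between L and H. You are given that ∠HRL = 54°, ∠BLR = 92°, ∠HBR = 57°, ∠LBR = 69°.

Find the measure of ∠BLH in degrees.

∠BLH = 35°

1. ∠BHR = 88°  [cyclic BLRH, opposite ∠L+∠H]
2. ∠BRH = 35°  [△BRH]
3. ∠BLH = 35°  [same arc BH]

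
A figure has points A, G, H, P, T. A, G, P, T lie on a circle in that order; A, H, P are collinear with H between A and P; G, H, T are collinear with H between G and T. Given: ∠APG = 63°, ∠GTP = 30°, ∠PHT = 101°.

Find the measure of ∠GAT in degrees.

1. ∠ATG = 63°  [same arc AG]
2. ∠GAP = 30°  [same arc GP]
3. ∠AHG = 101°  [vertical angles at H]
4. ∠AGT = 49°  [△AHG]
5. ∠GAT = 68°  [△AGT]

∠GAT = 68°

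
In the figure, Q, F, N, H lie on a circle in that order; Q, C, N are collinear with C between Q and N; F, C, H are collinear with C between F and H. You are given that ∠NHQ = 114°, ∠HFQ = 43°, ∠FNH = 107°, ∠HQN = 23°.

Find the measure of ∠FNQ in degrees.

1. ∠FQH = 73°  [cyclic QFNH, opposite ∠Q+∠N]
2. ∠FHQ = 64°  [△QFH]
3. ∠FNQ = 64°  [same arc QF]

∠FNQ = 64°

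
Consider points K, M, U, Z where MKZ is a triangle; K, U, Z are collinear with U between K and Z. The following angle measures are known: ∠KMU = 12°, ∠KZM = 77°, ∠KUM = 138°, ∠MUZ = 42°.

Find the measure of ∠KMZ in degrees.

1. ∠MKU = 30°  [△MKU]
2. ∠MKZ = 30°  [U on ray KZ]
3. ∠KMZ = 73°  [△MKZ]

∠KMZ = 73°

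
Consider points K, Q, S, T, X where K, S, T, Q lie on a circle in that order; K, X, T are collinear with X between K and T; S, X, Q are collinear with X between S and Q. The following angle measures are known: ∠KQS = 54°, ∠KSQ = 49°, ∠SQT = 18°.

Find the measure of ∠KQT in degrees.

1. ∠KTS = 54°  [same arc KS]
2. ∠SKT = 18°  [same arc ST]
3. ∠KST = 108°  [△KST]
4. ∠KQT = 72°  [cyclic KSTQ, opposite ∠S+∠Q]

∠KQT = 72°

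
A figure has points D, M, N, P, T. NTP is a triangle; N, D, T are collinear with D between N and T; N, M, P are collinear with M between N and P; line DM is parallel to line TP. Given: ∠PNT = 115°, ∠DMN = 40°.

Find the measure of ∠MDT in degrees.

∠MDT = 155°

1. ∠DNM = 115°  [D on NT, M on NP]
2. ∠MDN = 25°  [△NDM]
3. ∠MDT = 155°  [linear pair at D on NT]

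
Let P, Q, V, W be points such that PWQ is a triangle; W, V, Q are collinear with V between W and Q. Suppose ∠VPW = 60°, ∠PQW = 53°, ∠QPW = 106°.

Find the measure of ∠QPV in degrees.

1. ∠PWQ = 21°  [△PWQ]
2. ∠PQV = 53°  [V on ray QW]
3. ∠PWV = 21°  [V on ray WQ]
4. ∠PVW = 99°  [△PWV]
5. ∠PVQ = 81°  [linear pair at V on WQ]
6. ∠QPV = 46°  [△PVQ]

∠QPV = 46°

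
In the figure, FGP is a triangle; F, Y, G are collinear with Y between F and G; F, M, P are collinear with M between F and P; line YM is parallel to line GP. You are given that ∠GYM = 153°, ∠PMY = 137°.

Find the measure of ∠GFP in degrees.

1. ∠FYM = 27°  [linear pair at Y on FG]
2. ∠FMY = 43°  [linear pair at M on FP]
3. ∠MFY = 110°  [△FYM]
4. ∠GFP = 110°  [Y on FG, M on FP]

∠GFP = 110°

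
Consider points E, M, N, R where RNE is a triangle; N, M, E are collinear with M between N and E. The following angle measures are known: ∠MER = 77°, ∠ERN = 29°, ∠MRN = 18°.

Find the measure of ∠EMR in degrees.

1. ∠NER = 77°  [M on ray EN]
2. ∠ENR = 74°  [△RNE]
3. ∠MNR = 74°  [M on ray NE]
4. ∠NMR = 88°  [△RNM]
5. ∠EMR = 92°  [linear pair at M on NE]

∠EMR = 92°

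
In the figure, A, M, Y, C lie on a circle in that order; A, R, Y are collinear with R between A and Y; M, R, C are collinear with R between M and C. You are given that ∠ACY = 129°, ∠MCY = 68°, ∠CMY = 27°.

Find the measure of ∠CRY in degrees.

1. ∠CAY = 27°  [same arc YC]
2. ∠AYC = 24°  [△AYC]
3. ∠CRY = 88°  [△YRC]

∠CRY = 88°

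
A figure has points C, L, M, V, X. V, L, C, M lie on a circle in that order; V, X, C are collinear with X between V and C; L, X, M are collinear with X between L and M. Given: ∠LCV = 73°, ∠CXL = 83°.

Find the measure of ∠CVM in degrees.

1. ∠LMV = 73°  [same arc VL]
2. ∠MXV = 83°  [vertical angles at X]
3. ∠CVM = 24°  [△VXM]

∠CVM = 24°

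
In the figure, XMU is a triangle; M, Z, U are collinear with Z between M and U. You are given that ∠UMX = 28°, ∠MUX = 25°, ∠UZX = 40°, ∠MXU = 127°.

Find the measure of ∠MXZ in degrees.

∠MXZ = 12°

1. ∠XMZ = 28°  [Z on ray MU]
2. ∠MZX = 140°  [linear pair at Z on MU]
3. ∠MXZ = 12°  [△XMZ]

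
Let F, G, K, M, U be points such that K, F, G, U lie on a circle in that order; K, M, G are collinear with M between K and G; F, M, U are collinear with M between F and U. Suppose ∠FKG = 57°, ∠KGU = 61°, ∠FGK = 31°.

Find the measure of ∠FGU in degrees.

∠FGU = 92°

1. ∠KFU = 61°  [same arc KU]
2. ∠FUK = 31°  [same arc KF]
3. ∠FKU = 88°  [△KFU]
4. ∠FGU = 92°  [cyclic KFGU, opposite ∠K+∠G]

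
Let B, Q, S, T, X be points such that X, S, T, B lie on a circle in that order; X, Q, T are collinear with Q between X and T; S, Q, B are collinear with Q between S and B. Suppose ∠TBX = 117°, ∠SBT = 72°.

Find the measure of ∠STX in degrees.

∠STX = 45°

1. ∠TSX = 63°  [cyclic XSTB, opposite ∠S+∠B]
2. ∠SXT = 72°  [same arc ST]
3. ∠STX = 45°  [△XST]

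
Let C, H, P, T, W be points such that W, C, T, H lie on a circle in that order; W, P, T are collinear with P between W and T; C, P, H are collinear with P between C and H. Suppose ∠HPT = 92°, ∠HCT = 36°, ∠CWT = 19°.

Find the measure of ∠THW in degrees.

∠THW = 75°

1. ∠HWT = 36°  [same arc TH]
2. ∠CHT = 19°  [same arc CT]
3. ∠HTW = 69°  [△TPH]
4. ∠THW = 75°  [△WTH]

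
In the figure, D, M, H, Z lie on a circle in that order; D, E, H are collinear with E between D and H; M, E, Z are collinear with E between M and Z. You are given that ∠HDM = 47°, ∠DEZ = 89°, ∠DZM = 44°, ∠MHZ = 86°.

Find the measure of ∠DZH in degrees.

∠DZH = 91°

1. ∠HZM = 47°  [same arc MH]
2. ∠HEZ = 91°  [linear pair at E on DH]
3. ∠HDZ = 47°  [△DEZ]
4. ∠DHZ = 42°  [△HEZ]
5. ∠DZH = 91°  [△DHZ]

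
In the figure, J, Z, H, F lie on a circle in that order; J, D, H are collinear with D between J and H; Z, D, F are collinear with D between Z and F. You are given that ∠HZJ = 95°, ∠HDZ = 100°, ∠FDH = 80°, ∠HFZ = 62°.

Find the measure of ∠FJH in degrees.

1. ∠HFJ = 85°  [cyclic JZHF, opposite ∠Z+∠F]
2. ∠FHJ = 38°  [△HDF]
3. ∠FJH = 57°  [△JHF]

∠FJH = 57°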